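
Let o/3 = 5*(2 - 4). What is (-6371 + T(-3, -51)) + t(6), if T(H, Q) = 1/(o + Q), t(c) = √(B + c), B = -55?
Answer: -516052/81 + 7*I ≈ -6371.0 + 7.0*I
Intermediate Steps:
t(c) = √(-55 + c)
o = -30 (o = 3*(5*(2 - 4)) = 3*(5*(-2)) = 3*(-10) = -30)
T(H, Q) = 1/(-30 + Q)
(-6371 + T(-3, -51)) + t(6) = (-6371 + 1/(-30 - 51)) + √(-55 + 6) = (-6371 + 1/(-81)) + √(-49) = (-6371 - 1/81) + 7*I = -516052/81 + 7*I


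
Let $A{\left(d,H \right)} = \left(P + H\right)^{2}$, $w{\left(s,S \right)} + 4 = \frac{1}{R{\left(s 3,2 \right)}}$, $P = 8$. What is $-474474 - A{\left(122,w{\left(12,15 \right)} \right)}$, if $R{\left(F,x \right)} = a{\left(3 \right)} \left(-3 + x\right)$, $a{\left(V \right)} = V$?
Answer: $- \frac{4270387}{9} \approx -4.7449 \cdot 10^{5}$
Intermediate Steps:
$R{\left(F,x \right)} = -9 + 3 x$ ($R{\left(F,x \right)} = 3 \left(-3 + x\right) = -9 + 3 x$)
$w{\left(s,S \right)} = - \frac{13}{3}$ ($w{\left(s,S \right)} = -4 + \frac{1}{-9 + 3 \cdot 2} = -4 + \frac{1}{-9 + 6} = -4 + \frac{1}{-3} = -4 - \frac{1}{3} = - \frac{13}{3}$)
$A{\left(d,H \right)} = \left(8 + H\right)^{2}$
$-474474 - A{\left(122,w{\left(12,15 \right)} \right)} = -474474 - \left(8 - \frac{13}{3}\right)^{2} = -474474 - \left(\frac{11}{3}\right)^{2} = -474474 - \frac{121}{9} = - \frac{4270387}{9}$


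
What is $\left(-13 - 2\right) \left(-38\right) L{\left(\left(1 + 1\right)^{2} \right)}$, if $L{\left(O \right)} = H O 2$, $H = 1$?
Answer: $4560$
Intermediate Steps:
$L{\left(O \right)} = 2 O$ ($L{\left(O \right)} = 1 O 2 = O 2 = 2 O$)
$\left(-13 - 2\right) \left(-38\right) L{\left(\left(1 + 1\right)^{2} \right)} = \left(-13 - 2\right) \left(-38\right) 2 \left(1 + 1\right)^{2} = \left(-13 - 2\right) \left(-38\right) 2 \cdot 2^{2} = \left(-15\right) \left(-38\right) 2 \cdot 4 = 570 \cdot 8 = 4560$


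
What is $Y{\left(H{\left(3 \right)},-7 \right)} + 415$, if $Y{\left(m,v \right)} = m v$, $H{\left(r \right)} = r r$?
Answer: $352$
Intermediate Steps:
$H{\left(r \right)} = r^{2}$
$Y{\left(H{\left(3 \right)},-7 \right)} + 415 = 3^{2} \left(-7\right) + 415 = 9 \left(-7\right) + 415 = -63 + 415 = 352$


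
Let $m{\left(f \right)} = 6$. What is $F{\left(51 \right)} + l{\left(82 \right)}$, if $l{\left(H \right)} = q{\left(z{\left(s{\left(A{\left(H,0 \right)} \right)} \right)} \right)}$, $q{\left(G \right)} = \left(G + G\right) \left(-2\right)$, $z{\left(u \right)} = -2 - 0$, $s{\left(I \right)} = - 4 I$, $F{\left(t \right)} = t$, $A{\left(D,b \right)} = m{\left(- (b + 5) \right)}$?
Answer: $59$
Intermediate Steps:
$A{\left(D,b \right)} = 6$
$z{\left(u \right)} = -2$ ($z{\left(u \right)} = -2 + 0 = -2$)
$q{\left(G \right)} = - 4 G$ ($q{\left(G \right)} = 2 G \left(-2\right) = - 4 G$)
$l{\left(H \right)} = 8$ ($l{\left(H \right)} = \left(-4\right) \left(-2\right) = 8$)
$F{\left(51 \right)} + l{\left(82 \right)} = 51 + 8 = 59$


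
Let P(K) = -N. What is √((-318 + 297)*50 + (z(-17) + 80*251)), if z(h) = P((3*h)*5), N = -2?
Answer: 2*√4758 ≈ 137.96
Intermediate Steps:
P(K) = 2 (P(K) = -1*(-2) = 2)
z(h) = 2
√((-318 + 297)*50 + (z(-17) + 80*251)) = √((-318 + 297)*50 + (2 + 80*251)) = √(-21*50 + (2 + 20080)) = √(-1050 + 20082) = √19032 = 2*√4758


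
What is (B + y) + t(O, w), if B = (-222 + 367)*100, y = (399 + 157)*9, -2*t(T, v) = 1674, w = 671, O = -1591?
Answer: 18667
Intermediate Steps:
t(T, v) = -837 (t(T, v) = -1/2*1674 = -837)
y = 5004 (y = 556*9 = 5004)
B = 14500 (B = 145*100 = 14500)
(B + y) + t(O, w) = (14500 + 5004) - 837 = 19504 - 837 = 18667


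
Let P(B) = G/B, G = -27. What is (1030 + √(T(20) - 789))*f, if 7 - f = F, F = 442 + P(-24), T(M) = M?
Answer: -1796835/4 - 3489*I*√769/8 ≈ -4.4921e+5 - 12094.0*I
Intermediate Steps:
P(B) = -27/B
F = 3545/8 (F = 442 - 27/(-24) = 442 - 27*(-1/24) = 442 + 9/8 = 3545/8 ≈ 443.13)
f = -3489/8 (f = 7 - 1*3545/8 = 7 - 3545/8 = -3489/8 ≈ -436.13)
(1030 + √(T(20) - 789))*f = (1030 + √(20 - 789))*(-3489/8) = (1030 + √(-769))*(-3489/8) = (1030 + I*√769)*(-3489/8) = -1796835/4 - 3489*I*√769/8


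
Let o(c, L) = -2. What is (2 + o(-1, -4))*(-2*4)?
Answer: 0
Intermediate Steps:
(2 + o(-1, -4))*(-2*4) = (2 - 2)*(-2*4) = 0*(-8) = 0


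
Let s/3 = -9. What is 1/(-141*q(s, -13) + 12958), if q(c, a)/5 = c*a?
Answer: -1/234497 ≈ -4.2644e-6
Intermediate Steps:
s = -27 (s = 3*(-9) = -27)
q(c, a) = 5*a*c (q(c, a) = 5*(c*a) = 5*(a*c) = 5*a*c)
1/(-141*q(s, -13) + 12958) = 1/(-705*(-13)*(-27) + 12958) = 1/(-141*1755 + 12958) = 1/(-247455 + 12958) = 1/(-234497) = -1/234497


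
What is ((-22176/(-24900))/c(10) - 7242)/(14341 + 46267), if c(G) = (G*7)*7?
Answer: -262975059/2200828000 ≈ -0.11949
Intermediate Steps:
c(G) = 49*G (c(G) = (7*G)*7 = 49*G)
((-22176/(-24900))/c(10) - 7242)/(14341 + 46267) = ((-22176/(-24900))/((49*10)) - 7242)/(14341 + 46267) = (-22176*(-1/24900)/490 - 7242)/60608 = ((1848/2075)*(1/490) - 7242)*(1/60608) = (132/72625 - 7242)*(1/60608) = -525950118/72625*1/60608 = -262975059/2200828000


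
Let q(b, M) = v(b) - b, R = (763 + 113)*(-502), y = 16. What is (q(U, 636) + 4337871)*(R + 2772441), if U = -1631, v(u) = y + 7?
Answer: 10122762232725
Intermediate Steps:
v(u) = 23 (v(u) = 16 + 7 = 23)
R = -439752 (R = 876*(-502) = -439752)
q(b, M) = 23 - b
(q(U, 636) + 4337871)*(R + 2772441) = ((23 - 1*(-1631)) + 4337871)*(-439752 + 2772441) = ((23 + 1631) + 4337871)*2332689 = (1654 + 4337871)*2332689 = 4339525*2332689 = 10122762232725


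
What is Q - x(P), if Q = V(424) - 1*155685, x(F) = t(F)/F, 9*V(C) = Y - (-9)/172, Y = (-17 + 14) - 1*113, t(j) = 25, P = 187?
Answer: -45070839101/289476 ≈ -1.5570e+5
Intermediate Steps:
Y = -116 (Y = -3 - 113 = -116)
V(C) = -19943/1548 (V(C) = (-116 - (-9)/172)/9 = (-116 - 1*(-9/172))/9 = (-116 + 9/172)/9 = (⅑)*(-19943/172) = -19943/1548)
x(F) = 25/F
Q = -241020323/1548 (Q = -19943/1548 - 1*155685 = -19943/1548 - 155685 = -241020323/1548 ≈ -1.5570e+5)
Q - x(P) = -241020323/1548 - 25/187 = -45070839101/289476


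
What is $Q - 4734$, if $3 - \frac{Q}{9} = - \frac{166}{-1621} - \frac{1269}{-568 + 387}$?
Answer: $- \frac{1399822362}{293401} \approx -4771.0$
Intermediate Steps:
$Q = - \frac{10862028}{293401}$ ($Q = 27 - 9 \left(- \frac{166}{-1621} - \frac{1269}{-568 + 387}\right) = 27 - 9 \left(\left(-166\right) \left(- \frac{1}{1621}\right) - \frac{1269}{-181}\right) = 27 - 9 \left(\frac{166}{1621} - - \frac{1269}{181}\right) = 27 - 9 \left(\frac{166}{1621} + \frac{1269}{181}\right) = 27 - \frac{18783855}{293401} = - \frac{10862028}{293401} \approx -37.021$)
$Q - 4734 = - \frac{10862028}{293401} - 4734 = - \frac{1399822362}{293401}$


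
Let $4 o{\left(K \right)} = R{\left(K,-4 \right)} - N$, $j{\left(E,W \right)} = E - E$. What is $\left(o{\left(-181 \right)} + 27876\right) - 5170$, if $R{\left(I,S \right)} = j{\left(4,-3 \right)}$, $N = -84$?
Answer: $22727$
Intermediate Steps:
$j{\left(E,W \right)} = 0$
$R{\left(I,S \right)} = 0$
$o{\left(K \right)} = 21$ ($o{\left(K \right)} = \frac{0 - -84}{4} = \frac{0 + 84}{4} = \frac{1}{4} \cdot 84 = 21$)
$\left(o{\left(-181 \right)} + 27876\right) - 5170 = \left(21 + 27876\right) - 5170 = 27897 - 5170 = 22727$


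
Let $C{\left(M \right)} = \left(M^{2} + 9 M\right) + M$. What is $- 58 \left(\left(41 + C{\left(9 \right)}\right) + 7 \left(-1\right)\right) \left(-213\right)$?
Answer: $2532570$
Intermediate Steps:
$C{\left(M \right)} = M^{2} + 10 M$
$- 58 \left(\left(41 + C{\left(9 \right)}\right) + 7 \left(-1\right)\right) \left(-213\right) = - 58 \left(\left(41 + 9 \left(10 + 9\right)\right) + 7 \left(-1\right)\right) \left(-213\right) = - 58 \left(\left(41 + 9 \cdot 19\right) - 7\right) \left(-213\right) = - 58 \left(\left(41 + 171\right) - 7\right) \left(-213\right) = - 58 \left(212 - 7\right) \left(-213\right) = \left(-58\right) 205 \left(-213\right) = \left(-11890\right) \left(-213\right) = 2532570$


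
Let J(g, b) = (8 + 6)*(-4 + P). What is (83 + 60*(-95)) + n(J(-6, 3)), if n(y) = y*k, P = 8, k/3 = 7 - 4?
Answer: -5113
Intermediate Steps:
k = 9 (k = 3*(7 - 4) = 3*3 = 9)
J(g, b) = 56 (J(g, b) = (8 + 6)*(-4 + 8) = 14*4 = 56)
n(y) = 9*y (n(y) = y*9 = 9*y)
(83 + 60*(-95)) + n(J(-6, 3)) = (83 + 60*(-95)) + 9*56 = (83 - 5700) + 504 = -5617 + 504 = -5113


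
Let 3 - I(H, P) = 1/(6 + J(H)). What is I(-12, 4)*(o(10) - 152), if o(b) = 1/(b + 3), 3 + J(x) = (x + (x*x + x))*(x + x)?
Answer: -1311400/2877 ≈ -455.82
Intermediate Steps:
J(x) = -3 + 2*x*(x² + 2*x) (J(x) = -3 + (x + (x*x + x))*(x + x) = -3 + (x + (x² + x))*(2*x) = -3 + (x + (x + x²))*(2*x) = -3 + (x² + 2*x)*(2*x) = -3 + 2*x*(x² + 2*x))
o(b) = 1/(3 + b)
I(H, P) = 3 - 1/(3 + 2*H³ + 4*H²) (I(H, P) = 3 - 1/(6 + (-3 + 2*H³ + 4*H²)) = 3 - 1/(3 + 2*H³ + 4*H²))
I(-12, 4)*(o(10) - 152) = (2*(4 + 3*(-12)³ + 6*(-12)²)/(3 + 2*(-12)³ + 4*(-12)²))*(1/(3 + 10) - 152) = (2*(4 + 3*(-1728) + 6*144)/(3 + 2*(-1728) + 4*144))*(1/13 - 152) = (2*(4 - 5184 + 864)/(3 - 3456 + 576))*(1/13 - 152) = (2*(-4316)/(-2877))*(-1975/13) = (2*(-1/2877)*(-4316))*(-1975/13) = (8632/2877)*(-1975/13) = -1311400/2877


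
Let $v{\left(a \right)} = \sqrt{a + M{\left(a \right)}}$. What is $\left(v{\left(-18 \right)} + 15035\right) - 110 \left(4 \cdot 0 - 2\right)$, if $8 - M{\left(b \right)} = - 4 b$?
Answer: $15255 + i \sqrt{82} \approx 15255.0 + 9.0554 i$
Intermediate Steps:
$M{\left(b \right)} = 8 + 4 b$ ($M{\left(b \right)} = 8 - - 4 b = 8 + 4 b$)
$v{\left(a \right)} = \sqrt{8 + 5 a}$ ($v{\left(a \right)} = \sqrt{a + \left(8 + 4 a\right)} = \sqrt{8 + 5 a}$)
$\left(v{\left(-18 \right)} + 15035\right) - 110 \left(4 \cdot 0 - 2\right) = \left(\sqrt{8 + 5 \left(-18\right)} + 15035\right) - 110 \left(4 \cdot 0 - 2\right) = \left(\sqrt{8 - 90} + 15035\right) - 110 \left(0 - 2\right) = \left(\sqrt{-82} + 15035\right) - -220 = \left(i \sqrt{82} + 15035\right) + 220 = \left(15035 + i \sqrt{82}\right) + 220 = 15255 + i \sqrt{82}$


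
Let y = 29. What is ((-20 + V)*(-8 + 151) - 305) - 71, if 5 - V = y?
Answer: -6668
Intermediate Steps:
V = -24 (V = 5 - 1*29 = 5 - 29 = -24)
((-20 + V)*(-8 + 151) - 305) - 71 = ((-20 - 24)*(-8 + 151) - 305) - 71 = (-44*143 - 305) - 71 = (-6292 - 305) - 71 = -6597 - 71 = -6668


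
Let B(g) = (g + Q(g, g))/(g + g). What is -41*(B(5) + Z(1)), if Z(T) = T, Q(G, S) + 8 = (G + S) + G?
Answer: -451/5 ≈ -90.200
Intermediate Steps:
Q(G, S) = -8 + S + 2*G (Q(G, S) = -8 + ((G + S) + G) = -8 + (S + 2*G) = -8 + S + 2*G)
B(g) = (-8 + 4*g)/(2*g) (B(g) = (g + (-8 + g + 2*g))/(g + g) = (g + (-8 + 3*g))/((2*g)) = (-8 + 4*g)*(1/(2*g)) = (-8 + 4*g)/(2*g))
-41*(B(5) + Z(1)) = -41*((2 - 4/5) + 1) = -41*((2 - 4*⅕) + 1) = -41*((2 - ⅘) + 1) = -41*(6/5 + 1) = -41*11/5 = -451/5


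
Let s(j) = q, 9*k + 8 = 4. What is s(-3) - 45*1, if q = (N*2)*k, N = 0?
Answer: -45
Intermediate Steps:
k = -4/9 (k = -8/9 + (⅑)*4 = -8/9 + 4/9 = -4/9 ≈ -0.44444)
q = 0 (q = (0*2)*(-4/9) = 0*(-4/9) = 0)
s(j) = 0
s(-3) - 45*1 = 0 - 45*1 = 0 - 45 = -45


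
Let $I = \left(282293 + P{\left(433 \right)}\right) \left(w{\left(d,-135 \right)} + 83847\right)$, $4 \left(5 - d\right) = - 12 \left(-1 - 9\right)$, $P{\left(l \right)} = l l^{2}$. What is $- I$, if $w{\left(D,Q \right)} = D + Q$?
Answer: $-6817563965610$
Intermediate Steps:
$P{\left(l \right)} = l^{3}$
$d = -25$ ($d = 5 - \frac{\left(-12\right) \left(-1 - 9\right)}{4} = 5 - \frac{\left(-12\right) \left(-10\right)}{4} = 5 - 30 = -25$)
$I = 6817563965610$ ($I = \left(282293 + 433^{3}\right) \left(\left(-25 - 135\right) + 83847\right) = \left(282293 + 81182737\right) \left(-160 + 83847\right) = 81465030 \cdot 83687 = 6817563965610$)
$- I = \left(-1\right) 6817563965610 = -6817563965610$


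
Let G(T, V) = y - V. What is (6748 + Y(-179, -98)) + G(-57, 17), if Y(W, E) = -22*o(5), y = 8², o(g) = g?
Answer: 6685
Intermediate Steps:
y = 64
Y(W, E) = -110 (Y(W, E) = -22*5 = -110)
G(T, V) = 64 - V
(6748 + Y(-179, -98)) + G(-57, 17) = (6748 - 110) + (64 - 1*17) = 6638 + (64 - 17) = 6638 + 47 = 6685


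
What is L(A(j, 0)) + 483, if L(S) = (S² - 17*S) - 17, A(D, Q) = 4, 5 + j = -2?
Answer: 414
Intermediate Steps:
j = -7 (j = -5 - 2 = -7)
L(S) = -17 + S² - 17*S
L(A(j, 0)) + 483 = (-17 + 4² - 17*4) + 483 = (-17 + 16 - 68) + 483 = -69 + 483 = 414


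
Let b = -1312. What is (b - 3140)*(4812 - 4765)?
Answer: -209244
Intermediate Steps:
(b - 3140)*(4812 - 4765) = (-1312 - 3140)*(4812 - 4765) = -4452*47 = -209244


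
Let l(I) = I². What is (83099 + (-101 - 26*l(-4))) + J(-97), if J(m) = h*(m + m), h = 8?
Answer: 81030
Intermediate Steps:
J(m) = 16*m (J(m) = 8*(m + m) = 8*(2*m) = 16*m)
(83099 + (-101 - 26*l(-4))) + J(-97) = (83099 + (-101 - 26*(-4)²)) + 16*(-97) = (83099 + (-101 - 26*16)) - 1552 = (83099 + (-101 - 416)) - 1552 = (83099 - 517) - 1552 = 82582 - 1552 = 81030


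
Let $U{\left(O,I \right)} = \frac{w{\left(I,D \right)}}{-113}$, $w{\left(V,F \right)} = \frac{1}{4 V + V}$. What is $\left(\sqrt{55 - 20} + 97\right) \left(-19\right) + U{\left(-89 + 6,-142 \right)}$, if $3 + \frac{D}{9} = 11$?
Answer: $- \frac{147863889}{80230} - 19 \sqrt{35} \approx -1955.4$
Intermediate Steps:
$D = 72$ ($D = -27 + 9 \cdot 11 = -27 + 99 = 72$)
$w{\left(V,F \right)} = \frac{1}{5 V}$
$U{\left(O,I \right)} = - \frac{1}{565 I}$ ($U{\left(O,I \right)} = \frac{\frac{1}{5} \frac{1}{I}}{-113} = \frac{1}{5 I} \left(- \frac{1}{113}\right) = - \frac{1}{565 I}$)
$\left(\sqrt{55 - 20} + 97\right) \left(-19\right) + U{\left(-89 + 6,-142 \right)} = \left(\sqrt{55 - 20} + 97\right) \left(-19\right) - \frac{1}{565 \left(-142\right)} = \left(\sqrt{35} + 97\right) \left(-19\right) - - \frac{1}{80230} = \left(97 + \sqrt{35}\right) \left(-19\right) + \frac{1}{80230} = \left(-1843 - 19 \sqrt{35}\right) + \frac{1}{80230} = - \frac{147863889}{80230} - 19 \sqrt{35}$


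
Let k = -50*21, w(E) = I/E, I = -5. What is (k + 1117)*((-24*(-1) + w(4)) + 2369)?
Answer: 640989/4 ≈ 1.6025e+5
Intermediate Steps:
w(E) = -5/E
k = -1050
(k + 1117)*((-24*(-1) + w(4)) + 2369) = (-1050 + 1117)*((-24*(-1) - 5/4) + 2369) = 67*((24 - 5*¼) + 2369) = 67*((24 - 5/4) + 2369) = 67*(91/4 + 2369) = 67*(9567/4) = 640989/4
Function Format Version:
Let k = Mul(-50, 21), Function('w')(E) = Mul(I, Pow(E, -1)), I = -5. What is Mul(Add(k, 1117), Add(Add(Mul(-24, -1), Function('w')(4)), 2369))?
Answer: Rational(640989, 4) ≈ 1.6025e+5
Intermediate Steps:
Function('w')(E) = Mul(-5, Pow(E, -1))
k = -1050
Mul(Add(k, 1117), Add(Add(Mul(-24, -1), Function('w')(4)), 2369)) = Mul(Add(-1050, 1117), Add(Add(Mul(-24, -1), Mul(-5, Pow(4, -1))), 2369)) = Mul(67, Add(Add(24, Mul(-5, Rational(1, 4))), 2369)) = Mul(67, Add(Add(24, Rational(-5, 4)), 2369)) = Mul(67, Add(Rational(91, 4), 2369)) = Mul(67, Rational(9567, 4)) = Rational(640989, 4)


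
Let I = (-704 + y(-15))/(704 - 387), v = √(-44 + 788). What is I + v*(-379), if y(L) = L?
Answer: -719/317 - 758*√186 ≈ -10340.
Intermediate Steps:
v = 2*√186 (v = √744 = 2*√186 ≈ 27.276)
I = -719/317 (I = (-704 - 15)/(704 - 387) = -719/317 ≈ -2.2681)
I + v*(-379) = -719/317 + (2*√186)*(-379) = -719/317 - 758*√186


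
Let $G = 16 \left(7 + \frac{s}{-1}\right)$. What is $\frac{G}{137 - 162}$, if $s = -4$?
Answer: $- \frac{176}{25} \approx -7.04$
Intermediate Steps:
$G = 176$ ($G = 16 \left(7 - \frac{4}{-1}\right) = 16 \left(7 - -4\right) = 16 \left(7 + 4\right) = 16 \cdot 11 = 176$)
$\frac{G}{137 - 162} = \frac{176}{137 - 162} = \frac{176}{-25} = 176 \left(- \frac{1}{25}\right) = - \frac{176}{25}$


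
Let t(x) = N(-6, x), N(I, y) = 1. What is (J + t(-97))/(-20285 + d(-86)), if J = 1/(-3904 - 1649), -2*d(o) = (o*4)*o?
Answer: -5552/194782581 ≈ -2.8504e-5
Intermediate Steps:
d(o) = -2*o**2 (d(o) = -o*4*o/2 = -4*o*o/2 = -2*o**2)
t(x) = 1
J = -1/5553 (J = 1/(-5553) = -1/5553 ≈ -0.00018008)
(J + t(-97))/(-20285 + d(-86)) = (-1/5553 + 1)/(-20285 - 2*(-86)**2) = 5552/(5553*(-20285 - 2*7396)) = 5552/(5553*(-20285 - 14792)) = (5552/5553)/(-35077) = (5552/5553)*(-1/35077) = -5552/194782581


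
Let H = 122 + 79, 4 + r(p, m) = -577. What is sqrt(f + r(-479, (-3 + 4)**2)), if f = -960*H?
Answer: I*sqrt(193541) ≈ 439.93*I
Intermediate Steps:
r(p, m) = -581 (r(p, m) = -4 - 577 = -581)
H = 201
f = -192960 (f = -960*201 = -192960)
sqrt(f + r(-479, (-3 + 4)**2)) = sqrt(-192960 - 581) = sqrt(-193541) = I*sqrt(193541)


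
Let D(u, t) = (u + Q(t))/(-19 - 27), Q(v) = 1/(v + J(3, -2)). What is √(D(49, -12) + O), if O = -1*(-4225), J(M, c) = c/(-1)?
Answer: √223446265/230 ≈ 64.992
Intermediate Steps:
J(M, c) = -c (J(M, c) = c*(-1) = -c)
Q(v) = 1/(2 + v) (Q(v) = 1/(v - 1*(-2)) = 1/(v + 2) = 1/(2 + v))
O = 4225
D(u, t) = -u/46 - 1/(46*(2 + t)) (D(u, t) = (u + 1/(2 + t))/(-19 - 27) = (u + 1/(2 + t))/(-46) = (u + 1/(2 + t))*(-1/46) = -u/46 - 1/(46*(2 + t)))
√(D(49, -12) + O) = √((-1 - 1*49*(2 - 12))/(46*(2 - 12)) + 4225) = √((1/46)*(-1 - 1*49*(-10))/(-10) + 4225) = √((1/46)*(-⅒)*(-1 + 490) + 4225) = √((1/46)*(-⅒)*489 + 4225) = √(-489/460 + 4225) = √(1943011/460) = √223446265/230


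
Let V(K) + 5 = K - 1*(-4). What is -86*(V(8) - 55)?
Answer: 4128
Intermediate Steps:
V(K) = -1 + K (V(K) = -5 + (K - 1*(-4)) = -5 + (K + 4) = -5 + (4 + K) = -1 + K)
-86*(V(8) - 55) = -86*((-1 + 8) - 55) = -86*(7 - 55) = -86*(-48) = 4128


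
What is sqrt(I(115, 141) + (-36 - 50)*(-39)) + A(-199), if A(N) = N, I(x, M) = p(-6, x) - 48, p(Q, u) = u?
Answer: -199 + sqrt(3421) ≈ -140.51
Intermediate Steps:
I(x, M) = -48 + x (I(x, M) = x - 48 = -48 + x)
sqrt(I(115, 141) + (-36 - 50)*(-39)) + A(-199) = sqrt((-48 + 115) + (-36 - 50)*(-39)) - 199 = sqrt(67 - 86*(-39)) - 199 = sqrt(67 + 3354) - 199 = sqrt(3421) - 199 = -199 + sqrt(3421)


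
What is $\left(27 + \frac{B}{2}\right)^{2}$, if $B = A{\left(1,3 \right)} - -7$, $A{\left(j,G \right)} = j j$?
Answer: $961$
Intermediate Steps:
$A{\left(j,G \right)} = j^{2}$
$B = 8$ ($B = 1^{2} - -7 = 1 + 7 = 8$)
$\left(27 + \frac{B}{2}\right)^{2} = \left(27 + \frac{8}{2}\right)^{2} = \left(27 + 8 \cdot \frac{1}{2}\right)^{2} = \left(27 + 4\right)^{2} = 31^{2} = 961$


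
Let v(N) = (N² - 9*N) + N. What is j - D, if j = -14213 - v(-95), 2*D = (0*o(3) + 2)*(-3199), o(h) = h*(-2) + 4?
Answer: -20799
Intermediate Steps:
v(N) = N² - 8*N
o(h) = 4 - 2*h (o(h) = -2*h + 4 = 4 - 2*h)
D = -3199 (D = ((0*(4 - 2*3) + 2)*(-3199))/2 = ((0*(4 - 6) + 2)*(-3199))/2 = ((0*(-2) + 2)*(-3199))/2 = ((0 + 2)*(-3199))/2 = (2*(-3199))/2 = (½)*(-6398) = -3199)
j = -23998 (j = -14213 - (-95)*(-8 - 95) = -14213 - (-95)*(-103) = -14213 - 1*9785 = -14213 - 9785 = -23998)
j - D = -23998 - 1*(-3199) = -23998 + 3199 = -20799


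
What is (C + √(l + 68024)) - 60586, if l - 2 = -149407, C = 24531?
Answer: -36055 + I*√81381 ≈ -36055.0 + 285.27*I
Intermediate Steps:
l = -149405 (l = 2 - 149407 = -149405)
(C + √(l + 68024)) - 60586 = (24531 + √(-149405 + 68024)) - 60586 = (24531 + √(-81381)) - 60586 = (24531 + I*√81381) - 60586 = -36055 + I*√81381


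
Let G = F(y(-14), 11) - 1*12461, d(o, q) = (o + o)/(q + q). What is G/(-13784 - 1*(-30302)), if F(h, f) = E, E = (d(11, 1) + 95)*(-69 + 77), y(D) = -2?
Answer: -3871/5506 ≈ -0.70305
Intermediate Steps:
d(o, q) = o/q (d(o, q) = (2*o)/((2*q)) = (2*o)*(1/(2*q)) = o/q)
E = 848 (E = (11/1 + 95)*(-69 + 77) = (11*1 + 95)*8 = (11 + 95)*8 = 106*8 = 848)
F(h, f) = 848
G = -11613 (G = 848 - 1*12461 = 848 - 12461 = -11613)
G/(-13784 - 1*(-30302)) = -11613/(-13784 - 1*(-30302)) = -11613/(-13784 + 30302) = -11613/16518 = -11613*1/16518 = -3871/5506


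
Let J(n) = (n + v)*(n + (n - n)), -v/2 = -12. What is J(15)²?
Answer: 342225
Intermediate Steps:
v = 24 (v = -2*(-12) = 24)
J(n) = n*(24 + n) (J(n) = (n + 24)*(n + (n - n)) = (24 + n)*(n + 0) = (24 + n)*n = n*(24 + n))
J(15)² = (15*(24 + 15))² = (15*39)² = 585² = 342225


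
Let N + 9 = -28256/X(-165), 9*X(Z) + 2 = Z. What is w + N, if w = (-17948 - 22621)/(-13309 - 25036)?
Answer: 9700429368/6403615 ≈ 1514.8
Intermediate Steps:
X(Z) = -2/9 + Z/9
w = 40569/38345 (w = -40569/(-38345) = -40569*(-1/38345) = 40569/38345 ≈ 1.0580)
N = 252801/167 (N = -9 - 28256/(-2/9 + (⅑)*(-165)) = -9 - 28256/(-2/9 - 55/3) = -9 - 28256/(-167/9) = -9 - 28256*(-9/167) = -9 + 254304/167 = 252801/167 ≈ 1513.8)
w + N = 40569/38345 + 252801/167 = 9700429368/6403615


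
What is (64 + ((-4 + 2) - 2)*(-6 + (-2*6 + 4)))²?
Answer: 14400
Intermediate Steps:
(64 + ((-4 + 2) - 2)*(-6 + (-2*6 + 4)))² = (64 + (-2 - 2)*(-6 + (-12 + 4)))² = (64 - 4*(-6 - 8))² = (64 - 4*(-14))² = (64 + 56)² = 120² = 14400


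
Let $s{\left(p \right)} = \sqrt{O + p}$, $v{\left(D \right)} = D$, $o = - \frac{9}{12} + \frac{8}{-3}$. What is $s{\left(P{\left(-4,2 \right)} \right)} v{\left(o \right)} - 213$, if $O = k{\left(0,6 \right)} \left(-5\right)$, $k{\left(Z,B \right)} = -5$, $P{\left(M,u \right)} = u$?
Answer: $-213 - \frac{41 \sqrt{3}}{4} \approx -230.75$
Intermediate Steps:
$o = - \frac{41}{12}$ ($o = \left(-9\right) \frac{1}{12} + 8 \left(- \frac{1}{3}\right) = - \frac{3}{4} - \frac{8}{3} = - \frac{41}{12} \approx -3.4167$)
$O = 25$ ($O = \left(-5\right) \left(-5\right) = 25$)
$s{\left(p \right)} = \sqrt{25 + p}$
$s{\left(P{\left(-4,2 \right)} \right)} v{\left(o \right)} - 213 = \sqrt{25 + 2} \left(- \frac{41}{12}\right) - 213 = \sqrt{27} \left(- \frac{41}{12}\right) - 213 = 3 \sqrt{3} \left(- \frac{41}{12}\right) - 213 = - \frac{41 \sqrt{3}}{4} - 213 = -213 - \frac{41 \sqrt{3}}{4}$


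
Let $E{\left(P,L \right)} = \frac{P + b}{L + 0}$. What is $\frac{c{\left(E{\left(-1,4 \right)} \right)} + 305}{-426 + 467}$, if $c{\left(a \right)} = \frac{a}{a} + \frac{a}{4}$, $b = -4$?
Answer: $\frac{4891}{656} \approx 7.4558$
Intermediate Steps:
$E{\left(P,L \right)} = \frac{-4 + P}{L}$ ($E{\left(P,L \right)} = \frac{P - 4}{L + 0} = \frac{-4 + P}{L}$)
$c{\left(a \right)} = 1 + \frac{a}{4}$ ($c{\left(a \right)} = 1 + a \frac{1}{4} = 1 + \frac{a}{4}$)
$\frac{c{\left(E{\left(-1,4 \right)} \right)} + 305}{-426 + 467} = \frac{\left(1 + \frac{\frac{1}{4} \left(-4 - 1\right)}{4}\right) + 305}{-426 + 467} = \frac{\left(1 + \frac{\frac{1}{4} \left(-5\right)}{4}\right) + 305}{41} = \left(\left(1 + \frac{1}{4} \left(- \frac{5}{4}\right)\right) + 305\right) \frac{1}{41} = \left(\left(1 - \frac{5}{16}\right) + 305\right) \frac{1}{41} = \left(\frac{11}{16} + 305\right) \frac{1}{41} = \frac{4891}{16} \cdot \frac{1}{41} = \frac{4891}{656}$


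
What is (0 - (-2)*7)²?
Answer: 196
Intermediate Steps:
(0 - (-2)*7)² = (0 - 1*(-14))² = (0 + 14)² = 14² = 196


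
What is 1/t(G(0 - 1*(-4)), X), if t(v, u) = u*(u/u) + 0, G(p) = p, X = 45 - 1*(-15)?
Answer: 1/60 ≈ 0.016667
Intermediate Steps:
X = 60 (X = 45 + 15 = 60)
t(v, u) = u (t(v, u) = u*1 + 0 = u + 0 = u)
1/t(G(0 - 1*(-4)), X) = 1/60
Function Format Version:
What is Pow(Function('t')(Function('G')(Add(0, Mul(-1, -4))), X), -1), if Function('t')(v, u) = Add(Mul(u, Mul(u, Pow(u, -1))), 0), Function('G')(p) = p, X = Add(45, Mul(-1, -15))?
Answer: Rational(1, 60) ≈ 0.016667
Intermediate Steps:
X = 60 (X = Add(45, 15) = 60)
Function('t')(v, u) = u (Function('t')(v, u) = Add(Mul(u, 1), 0) = Add(u, 0) = u)
Pow(Function('t')(Function('G')(Add(0, Mul(-1, -4))), X), -1) = Pow(60, -1) = Rational(1, 60)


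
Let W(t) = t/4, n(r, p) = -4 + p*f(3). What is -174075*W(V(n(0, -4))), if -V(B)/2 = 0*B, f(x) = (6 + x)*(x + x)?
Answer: 0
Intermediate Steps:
f(x) = 2*x*(6 + x) (f(x) = (6 + x)*(2*x) = 2*x*(6 + x))
n(r, p) = -4 + 54*p (n(r, p) = -4 + p*(2*3*(6 + 3)) = -4 + p*(2*3*9) = -4 + p*54 = -4 + 54*p)
V(B) = 0 (V(B) = -0*B = -2*0 = 0)
W(t) = t/4 (W(t) = t*(1/4) = t/4)
-174075*W(V(n(0, -4))) = -174075*0/4 = -174075*0 = 0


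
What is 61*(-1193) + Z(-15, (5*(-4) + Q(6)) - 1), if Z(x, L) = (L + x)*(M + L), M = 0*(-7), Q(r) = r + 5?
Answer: -72523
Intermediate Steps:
Q(r) = 5 + r
M = 0
Z(x, L) = L*(L + x) (Z(x, L) = (L + x)*(0 + L) = (L + x)*L = L*(L + x))
61*(-1193) + Z(-15, (5*(-4) + Q(6)) - 1) = 61*(-1193) + ((5*(-4) + (5 + 6)) - 1)*(((5*(-4) + (5 + 6)) - 1) - 15) = -72773 + ((-20 + 11) - 1)*(((-20 + 11) - 1) - 15) = -72773 + (-9 - 1)*((-9 - 1) - 15) = -72773 - 10*(-10 - 15) = -72773 - 10*(-25) = -72773 + 250 = -72523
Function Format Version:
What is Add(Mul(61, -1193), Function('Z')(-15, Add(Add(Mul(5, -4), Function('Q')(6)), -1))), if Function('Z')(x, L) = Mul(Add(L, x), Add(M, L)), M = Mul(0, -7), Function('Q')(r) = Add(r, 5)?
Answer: -72523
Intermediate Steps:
Function('Q')(r) = Add(5, r)
M = 0
Function('Z')(x, L) = Mul(L, Add(L, x)) (Function('Z')(x, L) = Mul(Add(L, x), Add(0, L)) = Mul(Add(L, x), L) = Mul(L, Add(L, x)))
Add(Mul(61, -1193), Function('Z')(-15, Add(Add(Mul(5, -4), Function('Q')(6)), -1))) = Add(Mul(61, -1193), Mul(Add(Add(Mul(5, -4), Add(5, 6)), -1), Add(Add(Add(Mul(5, -4), Add(5, 6)), -1), -15))) = Add(-72773, Mul(Add(Add(-20, 11), -1), Add(Add(Add(-20, 11), -1), -15))) = Add(-72773, Mul(Add(-9, -1), Add(Add(-9, -1), -15))) = Add(-72773, Mul(-10, Add(-10, -15))) = Add(-72773, Mul(-10, -25)) = Add(-72773, 250) = -72523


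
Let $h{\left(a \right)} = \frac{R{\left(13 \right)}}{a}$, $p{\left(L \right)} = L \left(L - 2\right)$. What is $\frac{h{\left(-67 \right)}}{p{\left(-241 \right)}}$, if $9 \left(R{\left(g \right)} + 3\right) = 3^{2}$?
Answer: $\frac{2}{3923721} \approx 5.0972 \cdot 10^{-7}$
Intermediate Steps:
$R{\left(g \right)} = -2$ ($R{\left(g \right)} = -3 + \frac{3^{2}}{9} = -3 + \frac{1}{9} \cdot 9 = -3 + 1 = -2$)
$p{\left(L \right)} = L \left(-2 + L\right)$
$h{\left(a \right)} = - \frac{2}{a}$
$\frac{h{\left(-67 \right)}}{p{\left(-241 \right)}} = \frac{\left(-2\right) \frac{1}{-67}}{\left(-241\right) \left(-2 - 241\right)} = \frac{\left(-2\right) \left(- \frac{1}{67}\right)}{\left(-241\right) \left(-243\right)} = \frac{2}{67 \cdot 58563} = \frac{2}{67} \cdot \frac{1}{58563} = \frac{2}{3923721}$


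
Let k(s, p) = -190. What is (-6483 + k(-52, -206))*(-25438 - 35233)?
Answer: 404857583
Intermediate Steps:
(-6483 + k(-52, -206))*(-25438 - 35233) = (-6483 - 190)*(-25438 - 35233) = -6673*(-60671) = 404857583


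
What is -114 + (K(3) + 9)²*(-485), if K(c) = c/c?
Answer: -48614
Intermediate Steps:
K(c) = 1
-114 + (K(3) + 9)²*(-485) = -114 + (1 + 9)²*(-485) = -114 + 10²*(-485) = -114 + 100*(-485) = -114 - 48500 = -48614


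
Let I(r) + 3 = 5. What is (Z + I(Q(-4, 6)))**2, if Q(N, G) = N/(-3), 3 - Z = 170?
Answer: 27225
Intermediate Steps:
Z = -167 (Z = 3 - 1*170 = 3 - 170 = -167)
Q(N, G) = -N/3 (Q(N, G) = N*(-1/3) = -N/3)
I(r) = 2 (I(r) = -3 + 5 = 2)
(Z + I(Q(-4, 6)))**2 = (-167 + 2)**2 = (-165)**2 = 27225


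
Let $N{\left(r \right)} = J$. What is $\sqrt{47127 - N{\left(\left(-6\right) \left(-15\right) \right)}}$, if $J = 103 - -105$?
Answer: $\sqrt{46919} \approx 216.61$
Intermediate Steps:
$J = 208$ ($J = 103 + 105 = 208$)
$N{\left(r \right)} = 208$
$\sqrt{47127 - N{\left(\left(-6\right) \left(-15\right) \right)}} = \sqrt{47127 - 208} = \sqrt{46919}$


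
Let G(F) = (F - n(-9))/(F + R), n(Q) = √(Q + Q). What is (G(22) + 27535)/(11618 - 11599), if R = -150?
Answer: 1762229/1216 + 3*I*√2/2432 ≈ 1449.2 + 0.0017445*I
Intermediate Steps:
n(Q) = √2*√Q (n(Q) = √(2*Q) = √2*√Q)
G(F) = (F - 3*I*√2)/(-150 + F) (G(F) = (F - √2*√(-9))/(F - 150) = (F - √2*3*I)/(-150 + F) = (F - 3*I*√2)/(-150 + F))
(G(22) + 27535)/(11618 - 11599) = ((22 - 3*I*√2)/(-150 + 22) + 27535)/(11618 - 11599) = ((22 - 3*I*√2)/(-128) + 27535)/19 = (-(22 - 3*I*√2)/128 + 27535)*(1/19) = ((-11/64 + 3*I*√2/128) + 27535)*(1/19) = (1762229/64 + 3*I*√2/128)*(1/19) = 1762229/1216 + 3*I*√2/2432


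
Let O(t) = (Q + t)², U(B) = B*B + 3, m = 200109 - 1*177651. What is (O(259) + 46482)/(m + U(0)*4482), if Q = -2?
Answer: 112531/35904 ≈ 3.1342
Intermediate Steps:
m = 22458 (m = 200109 - 177651 = 22458)
U(B) = 3 + B² (U(B) = B² + 3 = 3 + B²)
O(t) = (-2 + t)²
(O(259) + 46482)/(m + U(0)*4482) = ((-2 + 259)² + 46482)/(22458 + (3 + 0²)*4482) = (257² + 46482)/(22458 + (3 + 0)*4482) = (66049 + 46482)/(22458 + 3*4482) = 112531/(22458 + 13446) = 112531/35904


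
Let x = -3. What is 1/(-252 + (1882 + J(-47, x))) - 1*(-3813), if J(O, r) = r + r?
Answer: 6192313/1624 ≈ 3813.0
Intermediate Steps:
J(O, r) = 2*r
1/(-252 + (1882 + J(-47, x))) - 1*(-3813) = 1/(-252 + (1882 + 2*(-3))) - 1*(-3813) = 1/(-252 + (1882 - 6)) + 3813 = 1/(-252 + 1876) + 3813 = 1/1624 + 3813 = 6192313/1624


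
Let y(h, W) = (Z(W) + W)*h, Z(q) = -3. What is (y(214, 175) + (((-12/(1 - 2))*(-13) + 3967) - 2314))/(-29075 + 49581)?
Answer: 38305/20506 ≈ 1.8680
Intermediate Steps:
y(h, W) = h*(-3 + W) (y(h, W) = (-3 + W)*h = h*(-3 + W))
(y(214, 175) + (((-12/(1 - 2))*(-13) + 3967) - 2314))/(-29075 + 49581) = (214*(-3 + 175) + (((-12/(1 - 2))*(-13) + 3967) - 2314))/(-29075 + 49581) = (214*172 + (((-12/(-1))*(-13) + 3967) - 2314))/20506 = (36808 + ((-1*(-12)*(-13) + 3967) - 2314))*(1/20506) = (36808 + ((12*(-13) + 3967) - 2314))*(1/20506) = (36808 + ((-156 + 3967) - 2314))*(1/20506) = (36808 + (3811 - 2314))*(1/20506) = (36808 + 1497)*(1/20506) = 38305*(1/20506) = 38305/20506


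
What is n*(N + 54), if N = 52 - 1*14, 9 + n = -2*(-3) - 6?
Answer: -828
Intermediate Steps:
n = -9 (n = -9 + (-2*(-3) - 6) = -9 + (6 - 6) = -9 + 0 = -9)
N = 38 (N = 52 - 14 = 38)
n*(N + 54) = -9*(38 + 54) = -9*92 = -828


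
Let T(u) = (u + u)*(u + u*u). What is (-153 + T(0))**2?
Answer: 23409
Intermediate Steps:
T(u) = 2*u*(u + u**2) (T(u) = (2*u)*(u + u**2) = 2*u*(u + u**2))
(-153 + T(0))**2 = (-153 + 2*0**2*(1 + 0))**2 = (-153 + 2*0*1)**2 = (-153 + 0)**2 = (-153)**2 = 23409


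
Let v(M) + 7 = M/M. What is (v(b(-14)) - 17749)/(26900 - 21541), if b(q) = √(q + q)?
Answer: -17755/5359 ≈ -3.3131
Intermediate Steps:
b(q) = √2*√q (b(q) = √(2*q) = √2*√q)
v(M) = -6 (v(M) = -7 + M/M = -7 + 1 = -6)
(v(b(-14)) - 17749)/(26900 - 21541) = (-6 - 17749)/(26900 - 21541) = -17755/5359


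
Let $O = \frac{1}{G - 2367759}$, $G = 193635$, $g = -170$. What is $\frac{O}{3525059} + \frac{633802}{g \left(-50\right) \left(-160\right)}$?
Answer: $- \frac{607175611429973429}{1302865613463720000} \approx -0.46603$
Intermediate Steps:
$O = - \frac{1}{2174124}$ ($O = \frac{1}{193635 - 2367759} = \frac{1}{-2174124} = - \frac{1}{2174124} \approx -4.5996 \cdot 10^{-7}$)
$\frac{O}{3525059} + \frac{633802}{g \left(-50\right) \left(-160\right)} = - \frac{1}{2174124 \cdot 3525059} + \frac{633802}{\left(-170\right) \left(-50\right) \left(-160\right)} = \left(- \frac{1}{2174124}\right) \frac{1}{3525059} + \frac{633802}{8500 \left(-160\right)} = - \frac{1}{7663915373316} + \frac{633802}{-1360000} = - \frac{1}{7663915373316} + 633802 \left(- \frac{1}{1360000}\right) = - \frac{1}{7663915373316} - \frac{316901}{680000} = - \frac{607175611429973429}{1302865613463720000}$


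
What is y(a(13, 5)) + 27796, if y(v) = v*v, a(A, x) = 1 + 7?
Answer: 27860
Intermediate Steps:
a(A, x) = 8
y(v) = v**2
y(a(13, 5)) + 27796 = 8**2 + 27796 = 64 + 27796 = 27860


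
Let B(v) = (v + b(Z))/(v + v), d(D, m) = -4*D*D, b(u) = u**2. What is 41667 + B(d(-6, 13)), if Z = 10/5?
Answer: 3000059/72 ≈ 41668.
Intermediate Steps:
Z = 2 (Z = 10*(1/5) = 2)
d(D, m) = -4*D**2
B(v) = (4 + v)/(2*v) (B(v) = (v + 2**2)/(v + v) = (v + 4)/((2*v)) = (4 + v)*(1/(2*v)) = (4 + v)/(2*v))
41667 + B(d(-6, 13)) = 41667 + (4 - 4*(-6)**2)/(2*((-4*(-6)**2))) = 41667 + (4 - 4*36)/(2*((-4*36))) = 41667 + (1/2)*(4 - 144)/(-144) = 41667 + (1/2)*(-1/144)*(-140) = 41667 + 35/72 = 3000059/72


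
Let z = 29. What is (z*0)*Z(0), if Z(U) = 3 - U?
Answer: 0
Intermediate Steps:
(z*0)*Z(0) = (29*0)*(3 - 1*0) = 0*(3 + 0) = 0*3 = 0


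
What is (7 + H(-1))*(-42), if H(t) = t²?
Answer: -336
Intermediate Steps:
(7 + H(-1))*(-42) = (7 + (-1)²)*(-42) = (7 + 1)*(-42) = 8*(-42) = -336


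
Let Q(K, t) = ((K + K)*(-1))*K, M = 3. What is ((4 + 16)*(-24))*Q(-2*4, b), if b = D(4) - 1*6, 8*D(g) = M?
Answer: 61440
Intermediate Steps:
D(g) = 3/8 (D(g) = (⅛)*3 = 3/8)
b = -45/8 (b = 3/8 - 1*6 = 3/8 - 6 = -45/8 ≈ -5.6250)
Q(K, t) = -2*K² (Q(K, t) = ((2*K)*(-1))*K = (-2*K)*K = -2*K²)
((4 + 16)*(-24))*Q(-2*4, b) = ((4 + 16)*(-24))*(-2*(-2*4)²) = (20*(-24))*(-2*(-8)²) = -(-960)*64 = -480*(-128) = 61440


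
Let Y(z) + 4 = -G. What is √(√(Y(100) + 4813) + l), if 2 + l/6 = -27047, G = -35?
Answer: √(-162294 + 2*√1211) ≈ 402.77*I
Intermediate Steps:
Y(z) = 31 (Y(z) = -4 - 1*(-35) = -4 + 35 = 31)
l = -162294 (l = -12 + 6*(-27047) = -12 - 162282 = -162294)
√(√(Y(100) + 4813) + l) = √(√(31 + 4813) - 162294) = √(√4844 - 162294) = √(2*√1211 - 162294) = √(-162294 + 2*√1211)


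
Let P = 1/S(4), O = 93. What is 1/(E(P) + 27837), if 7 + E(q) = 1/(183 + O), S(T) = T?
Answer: 276/7681081 ≈ 3.5932e-5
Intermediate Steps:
P = ¼ (P = 1/4 = ¼ ≈ 0.25000)
E(q) = -1931/276 (E(q) = -7 + 1/(183 + 93) = -7 + 1/276 = -1931/276)
1/(E(P) + 27837) = 1/(-1931/276 + 27837) = 1/(7681081/276) = 276/7681081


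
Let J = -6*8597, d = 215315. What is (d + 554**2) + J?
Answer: 470649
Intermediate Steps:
J = -51582
(d + 554**2) + J = (215315 + 554**2) - 51582 = (215315 + 306916) - 51582 = 522231 - 51582 = 470649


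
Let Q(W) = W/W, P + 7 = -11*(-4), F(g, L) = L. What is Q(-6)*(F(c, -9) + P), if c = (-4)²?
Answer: 28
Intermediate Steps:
c = 16
P = 37 (P = -7 - 11*(-4) = -7 + 44 = 37)
Q(W) = 1
Q(-6)*(F(c, -9) + P) = 1*(-9 + 37) = 1*28 = 28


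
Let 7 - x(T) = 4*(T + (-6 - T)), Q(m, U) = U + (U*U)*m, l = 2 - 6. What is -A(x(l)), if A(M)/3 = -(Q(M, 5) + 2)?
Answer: 2346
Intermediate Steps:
l = -4
Q(m, U) = U + m*U**2 (Q(m, U) = U + U**2*m = U + m*U**2)
x(T) = 31 (x(T) = 7 - 4*(T + (-6 - T)) = 7 - 4*(-6) = 7 - 1*(-24) = 7 + 24 = 31)
A(M) = -21 - 75*M (A(M) = 3*(-(5*(1 + 5*M) + 2)) = 3*(-((5 + 25*M) + 2)) = 3*(-(7 + 25*M)) = 3*(-7 - 25*M) = -21 - 75*M)
-A(x(l)) = -(-21 - 75*31) = -(-21 - 2325) = -1*(-2346) = 2346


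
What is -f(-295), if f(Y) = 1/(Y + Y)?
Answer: 1/590 ≈ 0.0016949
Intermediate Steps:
f(Y) = 1/(2*Y)
-f(-295) = -1/(2*(-295)) = -(-1)/(2*295) = -1*(-1/590) = 1/590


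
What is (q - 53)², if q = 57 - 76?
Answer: 5184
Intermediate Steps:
q = -19
(q - 53)² = (-19 - 53)² = (-72)² = 5184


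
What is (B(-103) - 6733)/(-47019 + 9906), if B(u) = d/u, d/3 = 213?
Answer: 694138/3822639 ≈ 0.18159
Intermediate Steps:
d = 639 (d = 3*213 = 639)
B(u) = 639/u
(B(-103) - 6733)/(-47019 + 9906) = (639/(-103) - 6733)/(-47019 + 9906) = (639*(-1/103) - 6733)/(-37113) = (-639/103 - 6733)*(-1/37113) = -694138/103*(-1/37113) = 694138/3822639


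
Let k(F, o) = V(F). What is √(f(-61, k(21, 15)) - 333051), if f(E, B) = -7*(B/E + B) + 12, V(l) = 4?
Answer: 3*I*√137704511/61 ≈ 577.12*I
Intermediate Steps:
k(F, o) = 4
f(E, B) = 12 - 7*B - 7*B/E (f(E, B) = -7*(B + B/E) + 12 = (-7*B - 7*B/E) + 12 = 12 - 7*B - 7*B/E)
√(f(-61, k(21, 15)) - 333051) = √((12 - 7*4 - 7*4/(-61)) - 333051) = √((12 - 28 - 7*4*(-1/61)) - 333051) = √((12 - 28 + 28/61) - 333051) = √(-948/61 - 333051) = √(-20317059/61) = 3*I*√137704511/61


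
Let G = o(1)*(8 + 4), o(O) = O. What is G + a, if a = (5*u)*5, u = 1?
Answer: 37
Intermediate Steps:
a = 25 (a = (5*1)*5 = 5*5 = 25)
G = 12 (G = 1*(8 + 4) = 1*12 = 12)
G + a = 12 + 25 = 37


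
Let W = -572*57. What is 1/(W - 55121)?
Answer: -1/87725 ≈ -1.1399e-5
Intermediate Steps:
W = -32604
1/(W - 55121) = 1/(-32604 - 55121) = 1/(-87725) = -1/87725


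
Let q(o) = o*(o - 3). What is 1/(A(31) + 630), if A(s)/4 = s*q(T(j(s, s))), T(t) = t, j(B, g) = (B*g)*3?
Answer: 1/1029577590 ≈ 9.7127e-10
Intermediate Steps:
j(B, g) = 3*B*g
q(o) = o*(-3 + o)
A(s) = 12*s³*(-3 + 3*s²) (A(s) = 4*(s*((3*s*s)*(-3 + 3*s*s))) = 4*(s*((3*s²)*(-3 + 3*s²))) = 4*(s*(3*s²*(-3 + 3*s²))) = 4*(3*s³*(-3 + 3*s²)) = 12*s³*(-3 + 3*s²))
1/(A(31) + 630) = 1/(36*31³*(-1 + 31²) + 630) = 1/(36*29791*(-1 + 961) + 630) = 1/(36*29791*960 + 630) = 1/(1029576960 + 630) = 1/1029577590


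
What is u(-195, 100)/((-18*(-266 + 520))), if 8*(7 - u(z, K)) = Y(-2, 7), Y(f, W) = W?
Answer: -49/36576 ≈ -0.0013397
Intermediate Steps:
u(z, K) = 49/8 (u(z, K) = 7 - ⅛*7 = 7 - 7/8 = 49/8)
u(-195, 100)/((-18*(-266 + 520))) = 49/(8*((-18*(-266 + 520)))) = 49/(8*((-18*254))) = (49/8)/(-4572) = (49/8)*(-1/4572) = -49/36576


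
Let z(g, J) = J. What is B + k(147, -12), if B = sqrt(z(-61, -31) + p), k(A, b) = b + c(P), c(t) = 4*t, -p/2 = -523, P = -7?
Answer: -40 + sqrt(1015) ≈ -8.1409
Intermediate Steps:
p = 1046 (p = -2*(-523) = 1046)
k(A, b) = -28 + b (k(A, b) = b + 4*(-7) = b - 28 = -28 + b)
B = sqrt(1015) (B = sqrt(-31 + 1046) = sqrt(1015) ≈ 31.859)
B + k(147, -12) = sqrt(1015) + (-28 - 12) = sqrt(1015) - 40 = -40 + sqrt(1015)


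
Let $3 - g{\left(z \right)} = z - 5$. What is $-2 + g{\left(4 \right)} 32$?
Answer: $126$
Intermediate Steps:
$g{\left(z \right)} = 8 - z$ ($g{\left(z \right)} = 3 - \left(z - 5\right) = 3 - \left(-5 + z\right) = 8 - z$)
$-2 + g{\left(4 \right)} 32 = -2 + \left(8 - 4\right) 32 = -2 + 4 \cdot 32 = -2 + 128 = 126$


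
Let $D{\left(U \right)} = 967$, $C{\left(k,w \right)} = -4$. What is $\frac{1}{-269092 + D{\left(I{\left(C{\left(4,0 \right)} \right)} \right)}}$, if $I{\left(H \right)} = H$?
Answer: $- \frac{1}{268125} \approx -3.7296 \cdot 10^{-6}$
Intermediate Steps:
$\frac{1}{-269092 + D{\left(I{\left(C{\left(4,0 \right)} \right)} \right)}} = \frac{1}{-269092 + 967} = \frac{1}{-268125} = - \frac{1}{268125}$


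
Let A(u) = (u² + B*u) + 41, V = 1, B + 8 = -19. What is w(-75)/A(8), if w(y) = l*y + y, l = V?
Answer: 50/37 ≈ 1.3514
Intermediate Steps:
B = -27 (B = -8 - 19 = -27)
l = 1
A(u) = 41 + u² - 27*u (A(u) = (u² - 27*u) + 41 = 41 + u² - 27*u)
w(y) = 2*y (w(y) = 1*y + y = y + y = 2*y)
w(-75)/A(8) = (2*(-75))/(41 + 8² - 27*8) = -150/(41 + 64 - 216) = -150/(-111) = -150*(-1/111) = 50/37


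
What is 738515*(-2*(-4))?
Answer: 5908120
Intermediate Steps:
738515*(-2*(-4)) = 738515*8 = 5908120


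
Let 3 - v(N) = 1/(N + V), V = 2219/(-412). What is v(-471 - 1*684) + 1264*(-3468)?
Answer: -2095682721959/478079 ≈ -4.3836e+6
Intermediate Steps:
V = -2219/412 (V = 2219*(-1/412) = -2219/412 ≈ -5.3859)
v(N) = 3 - 1/(-2219/412 + N) (v(N) = 3 - 1/(N - 2219/412) = 3 - 1/(-2219/412 + N))
v(-471 - 1*684) + 1264*(-3468) = (-7069 + 1236*(-471 - 1*684))/(-2219 + 412*(-471 - 1*684)) + 1264*(-3468) = (-7069 + 1236*(-471 - 684))/(-2219 + 412*(-471 - 684)) - 4383552 = (-7069 + 1236*(-1155))/(-2219 + 412*(-1155)) - 4383552 = (-7069 - 1427580)/(-2219 - 475860) - 4383552 = -1434649/(-478079) - 4383552 = -1/478079*(-1434649) - 4383552 = 1434649/478079 - 4383552 = -2095682721959/478079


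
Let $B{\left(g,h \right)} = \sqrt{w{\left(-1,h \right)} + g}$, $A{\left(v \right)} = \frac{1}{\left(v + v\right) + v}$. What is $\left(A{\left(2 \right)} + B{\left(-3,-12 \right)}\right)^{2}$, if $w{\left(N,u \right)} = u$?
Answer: $- \frac{539}{36} + \frac{i \sqrt{15}}{3} \approx -14.972 + 1.291 i$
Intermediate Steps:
$A{\left(v \right)} = \frac{1}{3 v}$ ($A{\left(v \right)} = \frac{1}{2 v + v} = \frac{1}{3 v}$)
$B{\left(g,h \right)} = \sqrt{g + h}$ ($B{\left(g,h \right)} = \sqrt{h + g} = \sqrt{g + h}$)
$\left(A{\left(2 \right)} + B{\left(-3,-12 \right)}\right)^{2} = \left(\frac{1}{3 \cdot 2} + \sqrt{-3 - 12}\right)^{2} = \left(\frac{1}{3} \cdot \frac{1}{2} + \sqrt{-15}\right)^{2} = \left(\frac{1}{6} + i \sqrt{15}\right)^{2}$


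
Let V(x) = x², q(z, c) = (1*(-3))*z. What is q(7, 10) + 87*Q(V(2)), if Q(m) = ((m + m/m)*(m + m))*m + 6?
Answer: 14421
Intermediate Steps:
q(z, c) = -3*z
Q(m) = 6 + 2*m²*(1 + m) (Q(m) = ((m + 1)*(2*m))*m + 6 = ((1 + m)*(2*m))*m + 6 = (2*m*(1 + m))*m + 6 = 2*m²*(1 + m) + 6 = 6 + 2*m²*(1 + m))
q(7, 10) + 87*Q(V(2)) = -3*7 + 87*(6 + 2*(2²)² + 2*(2²)³) = -21 + 87*(6 + 2*4² + 2*4³) = -21 + 87*(6 + 2*16 + 2*64) = -21 + 87*(6 + 32 + 128) = -21 + 87*166 = -21 + 14442 = 14421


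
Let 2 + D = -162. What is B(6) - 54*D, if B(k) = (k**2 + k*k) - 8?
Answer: 8920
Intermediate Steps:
D = -164 (D = -2 - 162 = -164)
B(k) = -8 + 2*k**2 (B(k) = (k**2 + k**2) - 8 = 2*k**2 - 8 = -8 + 2*k**2)
B(6) - 54*D = (-8 + 2*6**2) - 54*(-164) = (-8 + 2*36) + 8856 = (-8 + 72) + 8856 = 64 + 8856 = 8920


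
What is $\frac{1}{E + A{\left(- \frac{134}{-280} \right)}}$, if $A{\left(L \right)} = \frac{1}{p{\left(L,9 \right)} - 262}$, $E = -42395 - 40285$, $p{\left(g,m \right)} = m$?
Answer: $- \frac{253}{20918041} \approx -1.2095 \cdot 10^{-5}$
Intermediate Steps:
$E = -82680$
$A{\left(L \right)} = - \frac{1}{253}$ ($A{\left(L \right)} = \frac{1}{9 - 262} = \frac{1}{-253} = - \frac{1}{253}$)
$\frac{1}{E + A{\left(- \frac{134}{-280} \right)}} = \frac{1}{-82680 - \frac{1}{253}} = \frac{1}{- \frac{20918041}{253}} = - \frac{253}{20918041}$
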